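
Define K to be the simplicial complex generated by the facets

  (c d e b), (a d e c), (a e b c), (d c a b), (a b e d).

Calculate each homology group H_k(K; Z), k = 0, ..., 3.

Fix the vertex order a < b < c < d < e and write every simplex with vertices in increasing order. Then dim K = 3 and the simplices of K are:

  0-simplices (5): a, b, c, d, e
  1-simplices (10): ab, ac, ad, ae, bc, bd, be, cd, ce, de
  2-simplices (10): abc, abd, abe, acd, ace, ade, bcd, bce, bde, cde
  3-simplices (5): abcd, abce, abde, acde, bcde

so the chain groups are C_0 ≅ Z^5, C_1 ≅ Z^10, C_2 ≅ Z^10, C_3 ≅ Z^5.

The boundary map ∂_1: C_1 → C_0 is given by ∂[p,q] = [q] − [p]. For instance
  ∂de = e − d.
The 5×10 boundary matrix has rank 4 and Smith normal form diag(1,1,1,1).

The boundary map ∂_2: C_2 → C_1 acts by ∂[p,q,r] = [q,r] − [p,r] + [p,q]. For instance
  ∂bce = ce − be + bc,
  ∂ade = de − ae + ad.
As a 10×10 matrix over Z this has rank 6, with invariant factors (1,1,1,1,1,1).

Boundary ∂_3: C_3 → C_2 sends each 3-simplex σ to the alternating sum Σ_i (−1)^i (σ with its i-th vertex removed). For instance
  ∂bcde = cde − bde + bce − bcd,
  ∂abde = bde − ade + abe − abd.
This gives a 10×5 integer matrix of rank 4; reducing to Smith normal form yields diagonal entries (1,1,1,1).

Computing H_k = (kernel of ∂_k) / (image of ∂_{k+1}):

  H_0: rank C_0 − rank ∂_1 = 5 − 4 = 1, and the invariant factors of ∂_1 are all 1, so H_0 = Z.
  H_1: rank ker ∂_1 − rank ∂_2 = (10 − 4) − 6 = 0, and the invariant factors of ∂_2 are all 1, so H_1 = 0.
  H_2: rank ker ∂_2 − rank ∂_3 = (10 − 6) − 4 = 0, and the invariant factors of ∂_3 are all 1, so H_2 = 0.
  H_3: rank ker ∂_3 − rank ∂_4 = (5 − 4) − 0 = 1, and there is no ∂_4, so H_3 = Z.

As a check, the Euler characteristic is 5 − 10 + 10 − 5 = 0, which agrees with 1 − 0 + 0 − 1 = 0.

H_0 = Z,  H_1 = 0,  H_2 = 0,  H_3 = Z.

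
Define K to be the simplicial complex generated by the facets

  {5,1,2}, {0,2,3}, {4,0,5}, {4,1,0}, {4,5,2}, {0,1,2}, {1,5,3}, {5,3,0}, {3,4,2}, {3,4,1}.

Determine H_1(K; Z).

H_1 ≅ Z/2.

Order the vertices as 0 < 1 < 2 < 3 < 4 < 5. Listing each simplex with vertices in this order, K has dimension 2 with simplices:

  0-simplices (6): [0], [1], [2], [3], [4], [5]
  1-simplices (15): [0,1], [0,2], [0,3], [0,4], [0,5], [1,2], [1,3], [1,4], [1,5], [2,3], [2,4], [2,5], [3,4], [3,5], [4,5]
  2-simplices (10): [0,1,2], [0,1,4], [0,2,3], [0,3,5], [0,4,5], [1,2,5], [1,3,4], [1,3,5], [2,3,4], [2,4,5]

so the chain groups are C_0 ≅ Z^6, C_1 ≅ Z^15, C_2 ≅ Z^10.

∂_1: C_1 → C_0 is given by ∂[p,q] = [q] − [p]. For instance
  ∂[1,3] = [3] − [1].
The 6×15 boundary matrix has rank 5 and Smith normal form diag(1,1,1,1,1).

Boundary ∂_2: C_2 → C_1 maps a triangle to the signed sum of its edges. For instance
  ∂[1,2,5] = [2,5] − [1,5] + [1,2],
  ∂[2,4,5] = [4,5] − [2,5] + [2,4].
As a 15×10 matrix over Z this has rank 10, with invariant factors (1,1,1,1,1,1,1,1,1,2).

Now H_k = ker ∂_k / im ∂_{k+1}, so:

  H_1: rank ker ∂_1 − rank ∂_2 = (15 − 5) − 10 = 0, and ∂_2 has invariant factor 2 > 1, so H_1 ≅ Z/2.

(K is a triangulation of the real projective plane RP^2.)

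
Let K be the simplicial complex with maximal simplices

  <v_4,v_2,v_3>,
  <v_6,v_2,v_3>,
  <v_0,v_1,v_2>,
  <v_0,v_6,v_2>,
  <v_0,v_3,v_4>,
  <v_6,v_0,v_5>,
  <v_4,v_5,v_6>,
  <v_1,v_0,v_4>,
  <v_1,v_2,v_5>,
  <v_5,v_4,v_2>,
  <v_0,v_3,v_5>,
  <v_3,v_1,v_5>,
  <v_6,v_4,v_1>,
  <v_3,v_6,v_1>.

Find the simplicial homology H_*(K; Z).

Order the vertices as v_0 < v_1 < v_2 < v_3 < v_4 < v_5 < v_6. Listing each simplex with vertices in this order, K has dimension 2 with simplices:

  0-simplices (7): [v_0], [v_1], [v_2], [v_3], [v_4], [v_5], [v_6]
  1-simplices (21): (21 of them)
  2-simplices (14): (14 of them)

Hence C_0 ≅ Z^7, C_1 ≅ Z^21, C_2 ≅ Z^14.

Boundary ∂_1: C_1 → C_0 maps an edge to its endpoints' difference, ∂[p,q] = q − p. For instance
  ∂[v_1,v_6] = [v_6] − [v_1].
The resulting 7×21 matrix has rank 6, and its Smith normal form has invariant factors (1,1,1,1,1,1).

∂_2: C_2 → C_1 sends each 2-simplex [p,q,r] to [q,r] − [p,r] + [p,q]. For instance
  ∂[v_0,v_1,v_4] = [v_1,v_4] − [v_0,v_4] + [v_0,v_1],
  ∂[v_0,v_2,v_6] = [v_2,v_6] − [v_0,v_6] + [v_0,v_2].
This gives a 21×14 integer matrix of rank 13; reducing to Smith normal form yields diagonal entries (1,1,1,1,1,1,1,1,1,1,1,1,1).

Now H_k = ker ∂_k / im ∂_{k+1}, so:

  H_0: rank C_0 − rank ∂_1 = 7 − 6 = 1, and the invariant factors of ∂_1 are all 1, so H_0 = Z.
  H_1: rank ker ∂_1 − rank ∂_2 = (21 − 6) − 13 = 2, and the invariant factors of ∂_2 are all 1, so H_1 = Z^2.
  H_2: rank ker ∂_2 − rank ∂_3 = (14 − 13) − 0 = 1, and there is no ∂_3, so H_2 = Z.

As a check, the Euler characteristic is 7 − 21 + 14 = 0, which agrees with 1 − 2 + 1 = 0.
(K is a triangulation of the torus T^2.)

H_0 ≅ Z,  H_1 ≅ Z^2,  H_2 ≅ Z.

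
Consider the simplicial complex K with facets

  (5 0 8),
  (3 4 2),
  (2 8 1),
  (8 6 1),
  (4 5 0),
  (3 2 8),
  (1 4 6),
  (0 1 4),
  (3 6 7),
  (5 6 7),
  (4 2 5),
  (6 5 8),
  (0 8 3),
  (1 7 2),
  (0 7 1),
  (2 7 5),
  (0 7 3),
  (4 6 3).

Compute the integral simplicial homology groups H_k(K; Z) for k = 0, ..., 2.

Take the total order 0 < 1 < 2 < 3 < 4 < 5 < 6 < 7 < 8 on the vertex set. Then K (dimension 2) consists of the simplices:

  0-simplices (9): [0], [1], [2], [3], [4], [5], [6], [7], [8]
  1-simplices (27): (27 of them)
  2-simplices (18): [0,1,4], [0,1,7], [0,3,7], [0,3,8], [0,4,5], [0,5,8], [1,2,7], [1,2,8], [1,4,6], [1,6,8], [2,3,4], [2,3,8], [2,4,5], [2,5,7], [3,4,6], [3,6,7], [5,6,7], [5,6,8]

so the chain groups are C_0 ≅ Z^9, C_1 ≅ Z^27, C_2 ≅ Z^18.

Boundary ∂_1: C_1 → C_0 is given by ∂[p,q] = [q] − [p].
This gives a 9×27 integer matrix of rank 8; reducing to Smith normal form yields diagonal entries (1,1,1,1,1,1,1,1).

Boundary ∂_2: C_2 → C_1 maps a triangle to the signed sum of its edges. For instance
  ∂[0,5,8] = [5,8] − [0,8] + [0,5],
  ∂[1,2,7] = [2,7] − [1,7] + [1,2].
The resulting 27×18 matrix has rank 17, and its Smith normal form has invariant factors (1,1,1,1,1,1,1,1,1,1,1,1,1,1,1,1,1).

From H_k ≅ ker(∂_k) / im(∂_{k+1}) we obtain:

  H_0: rank C_0 − rank ∂_1 = 9 − 8 = 1, and the invariant factors of ∂_1 are all 1, so H_0 = Z.
  H_1: rank ker ∂_1 − rank ∂_2 = (27 − 8) − 17 = 2, and the invariant factors of ∂_2 are all 1, so H_1 = Z^2.
  H_2: rank ker ∂_2 − rank ∂_3 = (18 − 17) − 0 = 1, and there is no ∂_3, so H_2 = Z.

(K is a triangulation of the torus T^2.)

H_0 ≅ Z,  H_1 ≅ Z^2,  H_2 ≅ Z.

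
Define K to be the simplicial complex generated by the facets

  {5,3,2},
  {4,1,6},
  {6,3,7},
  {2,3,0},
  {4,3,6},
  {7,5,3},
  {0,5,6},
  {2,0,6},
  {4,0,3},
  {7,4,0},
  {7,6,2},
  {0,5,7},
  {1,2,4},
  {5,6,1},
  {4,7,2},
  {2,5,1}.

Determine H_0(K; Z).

We work with the vertex ordering 0 < 1 < 2 < 3 < 4 < 5 < 6 < 7. The simplices of K, each written with vertices in increasing order, are:

  0-simplices (8): [0], [1], [2], [3], [4], [5], [6], [7]
  1-simplices (24): (24 of them)
  2-simplices (16): [0,2,3], [0,2,6], [0,3,4], [0,4,7], [0,5,6], [0,5,7], [1,2,4], [1,2,5], [1,4,6], [1,5,6], [2,3,5], [2,4,7], [2,6,7], [3,4,6], [3,5,7], [3,6,7]

Hence C_0 ≅ Z^8, C_1 ≅ Z^24, C_2 ≅ Z^16.

The boundary map ∂_1: C_1 → C_0 is given by ∂[p,q] = [q] − [p]. For instance
  ∂[4,7] = [7] − [4].
This gives a 8×24 integer matrix of rank 7; reducing to Smith normal form yields diagonal entries (1,1,1,1,1,1,1).

Boundary ∂_2: C_2 → C_1 sends each 2-simplex [p,q,r] to [q,r] − [p,r] + [p,q]. For instance
  ∂[0,5,6] = [5,6] − [0,6] + [0,5],
  ∂[3,6,7] = [6,7] − [3,7] + [3,6].
The 24×16 boundary matrix has rank 15 and Smith normal form diag(1,1,1,1,1,1,1,1,1,1,1,1,1,1,1).

Reading off H_k = ker ∂_k / im ∂_{k+1}:

  H_0: rank C_0 − rank ∂_1 = 8 − 7 = 1, and the invariant factors of ∂_1 are all 1, so H_0 ≅ Z.

H_0 = Z.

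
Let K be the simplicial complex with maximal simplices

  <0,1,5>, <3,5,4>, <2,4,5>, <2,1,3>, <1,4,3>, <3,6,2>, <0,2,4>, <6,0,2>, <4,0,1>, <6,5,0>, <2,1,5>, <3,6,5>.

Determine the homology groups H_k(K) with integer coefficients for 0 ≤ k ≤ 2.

H_0 = Z,  H_1 = Z/2,  H_2 = 0.

Order the vertices as 0 < 1 < 2 < 3 < 4 < 5 < 6. Listing each simplex with vertices in this order, K has dimension 2 with simplices:

  0-simplices (7): [0], [1], [2], [3], [4], [5], [6]
  1-simplices (18): [0,1], [0,2], [0,4], [0,5], [0,6], [1,2], [1,3], [1,4], [1,5], [2,3], [2,4], [2,5], [2,6], [3,4], [3,5], [3,6], [4,5], [5,6]
  2-simplices (12): [0,1,4], [0,1,5], [0,2,4], [0,2,6], [0,5,6], [1,2,3], [1,2,5], [1,3,4], [2,3,6], [2,4,5], [3,4,5], [3,5,6]

Hence C_0 ≅ Z^7, C_1 ≅ Z^18, C_2 ≅ Z^12.

Boundary ∂_1: C_1 → C_0 is given by ∂[p,q] = [q] − [p]. For instance
  ∂[0,1] = [1] − [0].
The resulting 7×18 matrix has rank 6, and its Smith normal form has invariant factors (1,1,1,1,1,1).

Boundary ∂_2: C_2 → C_1 acts by ∂[p,q,r] = [q,r] − [p,r] + [p,q]. For instance
  ∂[2,4,5] = [4,5] − [2,5] + [2,4],
  ∂[0,5,6] = [5,6] − [0,6] + [0,5].
As a 18×12 matrix over Z this has rank 12, with invariant factors (1,1,1,1,1,1,1,1,1,1,1,2).

Reading off H_k = ker ∂_k / im ∂_{k+1}:

  H_0: rank C_0 − rank ∂_1 = 7 − 6 = 1, and the invariant factors of ∂_1 are all 1, so H_0 = Z.
  H_1: rank ker ∂_1 − rank ∂_2 = (18 − 6) − 12 = 0, and ∂_2 has invariant factor 2 > 1, so H_1 = Z/2.
  H_2: rank ker ∂_2 − rank ∂_3 = (12 − 12) − 0 = 0, and there is no ∂_3, so H_2 = 0.

As a check, the Euler characteristic is 7 − 18 + 12 = 1, which agrees with 1 − 0 + 0 = 1.
(K is a triangulation of the real projective plane RP^2.)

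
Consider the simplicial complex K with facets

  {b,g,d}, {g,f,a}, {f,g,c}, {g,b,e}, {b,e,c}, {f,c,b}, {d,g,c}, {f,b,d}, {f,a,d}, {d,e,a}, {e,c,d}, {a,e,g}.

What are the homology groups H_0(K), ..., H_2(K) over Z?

Order the vertices as a < b < c < d < e < f < g. Listing each simplex with vertices in this order, K has dimension 2 with simplices:

  0-simplices (7): a, b, c, d, e, f, g
  1-simplices (18): ad, ae, af, ag, bc, bd, be, bf, bg, cd, ce, cf, cg, de, df, dg, eg, fg
  2-simplices (12): ade, adf, aeg, afg, bce, bcf, bdf, bdg, beg, cde, cdg, cfg

giving chain groups C_0 ≅ Z^7, C_1 ≅ Z^18, C_2 ≅ Z^12.

∂_1: C_1 → C_0 sends each edge [p,q] (with p < q) to q − p.
This gives a 7×18 integer matrix of rank 6; reducing to Smith normal form yields diagonal entries (1,1,1,1,1,1).

Boundary ∂_2: C_2 → C_1 sends each 2-simplex [p,q,r] to [q,r] − [p,r] + [p,q]. For instance
  ∂aeg = eg − ag + ae,
  ∂afg = fg − ag + af.
This gives a 18×12 integer matrix of rank 12; reducing to Smith normal form yields diagonal entries (1,1,1,1,1,1,1,1,1,1,1,2).

From H_k ≅ ker(∂_k) / im(∂_{k+1}) we obtain:

  H_0: rank C_0 − rank ∂_1 = 7 − 6 = 1, and the invariant factors of ∂_1 are all 1, so H_0 = Z.
  H_1: rank ker ∂_1 − rank ∂_2 = (18 − 6) − 12 = 0, and ∂_2 has invariant factor 2 > 1, so H_1 = Z/2.
  H_2: rank ker ∂_2 − rank ∂_3 = (12 − 12) − 0 = 0, and there is no ∂_3, so H_2 = 0.

(K is a triangulation of the real projective plane RP^2.)

H_0 = Z,  H_1 = Z/2,  H_2 = 0.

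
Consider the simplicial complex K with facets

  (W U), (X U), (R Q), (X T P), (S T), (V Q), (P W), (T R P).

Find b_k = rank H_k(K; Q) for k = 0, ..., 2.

Take the total order P < Q < R < S < T < U < V < W < X on the vertex set. Then K (dimension 2) consists of the simplices:

  0-simplices (9): P, Q, R, S, T, U, V, W, X
  1-simplices (11): PR, PT, PW, PX, QR, QV, RT, ST, TX, UW, UX
  2-simplices (2): PRT, PTX

Hence C_0 ≅ Z^9, C_1 ≅ Z^11, C_2 ≅ Z^2.

∂_1: C_1 → C_0 sends each edge [p,q] (with p < q) to q − p.
This gives a 9×11 integer matrix of rank 8; reducing to Smith normal form yields diagonal entries (1,1,1,1,1,1,1,1).

Boundary ∂_2: C_2 → C_1 maps a triangle to the signed sum of its edges. For instance
  ∂PRT = RT − PT + PR,
  ∂PTX = TX − PX + PT.
The resulting 11×2 matrix has rank 2, and its Smith normal form has invariant factors (1,1).

Computing H_k = (kernel of ∂_k) / (image of ∂_{k+1}):

  H_0: rank C_0 − rank ∂_1 = 9 − 8 = 1, and the invariant factors of ∂_1 are all 1, so H_0 ≅ Z.
  H_1: rank ker ∂_1 − rank ∂_2 = (11 − 8) − 2 = 1, and the invariant factors of ∂_2 are all 1, so H_1 ≅ Z.
  H_2: rank ker ∂_2 − rank ∂_3 = (2 − 2) − 0 = 0, and there is no ∂_3, so H_2 ≅ 0.

Hence the Betti numbers are b_0 = 1, b_1 = 1, b_2 = 0.

b_0 = 1, b_1 = 1, b_2 = 0.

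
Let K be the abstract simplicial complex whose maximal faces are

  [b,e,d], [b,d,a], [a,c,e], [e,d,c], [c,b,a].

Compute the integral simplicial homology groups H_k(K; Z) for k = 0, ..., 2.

K has 5 vertices, 10 edges, 5 triangles.
rank ∂_0 = 0, rank ∂_1 = 4 ⇒ b_0 = 5 − 0 − 4 = 1; all invariant factors of ∂_1 are 1 so no torsion. So H_0 = Z.
rank ∂_1 = 4, rank ∂_2 = 5 ⇒ b_1 = 10 − 4 − 5 = 1; all invariant factors of ∂_2 are 1 so no torsion. So H_1 = Z.
rank ∂_2 = 5, rank ∂_3 = 0 ⇒ b_2 = 5 − 5 − 0 = 0. So H_2 = 0.

H_0 = Z,  H_1 = Z,  H_2 = 0.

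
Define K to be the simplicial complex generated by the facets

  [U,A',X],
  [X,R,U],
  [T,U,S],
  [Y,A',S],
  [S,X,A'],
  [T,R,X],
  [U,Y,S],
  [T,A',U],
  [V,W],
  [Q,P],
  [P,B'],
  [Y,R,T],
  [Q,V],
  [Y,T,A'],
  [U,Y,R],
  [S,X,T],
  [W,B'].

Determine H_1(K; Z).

We work with the vertex ordering P < Q < R < S < T < U < V < W < X < Y < A' < B'. The simplices of K, each written with vertices in increasing order, are:

  0-simplices (12): [P], [Q], [R], [S], [T], [U], [V], [W], [X], [Y], [A'], [B']
  1-simplices (23): (23 of them)
  2-simplices (12): [R,T,X], [R,T,Y], [R,U,X], [R,U,Y], [S,T,U], [S,T,X], [S,U,Y], [S,X,A'], [S,Y,A'], [T,U,A'], [T,Y,A'], [U,X,A']

giving chain groups C_0 ≅ Z^12, C_1 ≅ Z^23, C_2 ≅ Z^12.

Boundary ∂_1: C_1 → C_0 sends each edge [p,q] (with p < q) to q − p. For instance
  ∂[Y,A'] = [A'] − [Y].
The 12×23 boundary matrix has rank 10 and Smith normal form diag(1,1,1,1,1,1,1,1,1,1).

Boundary ∂_2: C_2 → C_1 sends each 2-simplex [p,q,r] to [q,r] − [p,r] + [p,q]. For instance
  ∂[S,T,U] = [T,U] − [S,U] + [S,T],
  ∂[U,X,A'] = [X,A'] − [U,A'] + [U,X].
The 23×12 boundary matrix has rank 12 and Smith normal form diag(1,1,1,1,1,1,1,1,1,1,1,2).

From H_k ≅ ker(∂_k) / im(∂_{k+1}) we obtain:

  H_1: rank ker ∂_1 − rank ∂_2 = (23 − 10) − 12 = 1, and ∂_2 has invariant factor 2 > 1, so H_1 ≅ Z × Z/2.

(K is a triangulation of the disjoint union of the circle S^1 and the real projective plane RP^2.)

H_1 ≅ Z × Z/2.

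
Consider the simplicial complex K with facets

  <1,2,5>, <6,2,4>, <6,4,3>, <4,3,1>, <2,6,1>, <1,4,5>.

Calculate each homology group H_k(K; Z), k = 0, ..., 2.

H_0 ≅ Z,  H_1 ≅ Z,  H_2 = 0.

Order the vertices as 1 < 2 < 3 < 4 < 5 < 6. Listing each simplex with vertices in this order, K has dimension 2 with simplices:

  0-simplices (6): [1], [2], [3], [4], [5], [6]
  1-simplices (12): [1,2], [1,3], [1,4], [1,5], [1,6], [2,4], [2,5], [2,6], [3,4], [3,6], [4,5], [4,6]
  2-simplices (6): [1,2,5], [1,2,6], [1,3,4], [1,4,5], [2,4,6], [3,4,6]

giving chain groups C_0 ≅ Z^6, C_1 ≅ Z^12, C_2 ≅ Z^6.

Boundary ∂_1: C_1 → C_0 sends each edge [p,q] (with p < q) to q − p. For instance
  ∂[3,6] = [6] − [3].
As a 6×12 matrix over Z this has rank 5, with invariant factors (1,1,1,1,1).

∂_2: C_2 → C_1 maps a triangle to the signed sum of its edges. For instance
  ∂[1,2,5] = [2,5] − [1,5] + [1,2],
  ∂[1,4,5] = [4,5] − [1,5] + [1,4].
The resulting 12×6 matrix has rank 6, and its Smith normal form has invariant factors (1,1,1,1,1,1).

Now H_k = ker ∂_k / im ∂_{k+1}, so:

  H_0: rank C_0 − rank ∂_1 = 6 − 5 = 1, and the invariant factors of ∂_1 are all 1, so H_0 = Z.
  H_1: rank ker ∂_1 − rank ∂_2 = (12 − 5) − 6 = 1, and the invariant factors of ∂_2 are all 1, so H_1 = Z.
  H_2: rank ker ∂_2 − rank ∂_3 = (6 − 6) − 0 = 0, and there is no ∂_3, so H_2 = 0.

As a check, the Euler characteristic is 6 − 12 + 6 = 0, which agrees with 1 − 1 + 0 = 0.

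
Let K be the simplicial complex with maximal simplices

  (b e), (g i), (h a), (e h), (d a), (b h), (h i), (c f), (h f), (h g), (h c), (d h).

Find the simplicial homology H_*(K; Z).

H_0 ≅ Z,  H_1 ≅ Z^4.

Fix the vertex order a < b < c < d < e < f < g < h < i and write every simplex with vertices in increasing order. Then dim K = 1 and the simplices of K are:

  0-simplices (9): a, b, c, d, e, f, g, h, i
  1-simplices (12): ad, ah, be, bh, cf, ch, dh, eh, fh, gh, gi, hi

Hence C_0 ≅ Z^9, C_1 ≅ Z^12.

Boundary ∂_1: C_1 → C_0 maps an edge to its endpoints' difference, ∂[p,q] = q − p. For instance
  ∂eh = h − e.
As a 9×12 matrix over Z this has rank 8, with invariant factors (1,1,1,1,1,1,1,1).

Reading off H_k = ker ∂_k / im ∂_{k+1}:

  H_0: rank C_0 − rank ∂_1 = 9 − 8 = 1, and the invariant factors of ∂_1 are all 1, so H_0 = Z.
  H_1: rank ker ∂_1 − rank ∂_2 = (12 − 8) − 0 = 4, and there is no ∂_2, so H_1 = Z^4.

(K is a triangulation of a wedge of 4 circles.)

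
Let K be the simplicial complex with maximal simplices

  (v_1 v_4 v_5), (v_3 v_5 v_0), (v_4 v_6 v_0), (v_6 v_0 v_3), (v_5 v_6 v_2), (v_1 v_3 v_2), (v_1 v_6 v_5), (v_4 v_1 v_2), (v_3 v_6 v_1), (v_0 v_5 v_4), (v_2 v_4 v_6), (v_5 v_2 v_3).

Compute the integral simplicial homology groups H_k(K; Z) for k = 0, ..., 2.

H_0 ≅ Z,  H_1 ≅ Z_2,  H_2 = 0.

Fix the vertex order v_0 < v_1 < v_2 < v_3 < v_4 < v_5 < v_6 and write every simplex with vertices in increasing order. Then dim K = 2 and the simplices of K are:

  0-simplices (7): [v_0], [v_1], [v_2], [v_3], [v_4], [v_5], [v_6]
  1-simplices (18): (18 of them)
  2-simplices (12): (12 of them)

Hence C_0 ≅ Z^7, C_1 ≅ Z^18, C_2 ≅ Z^12.

Boundary ∂_1: C_1 → C_0 maps an edge to its endpoints' difference, ∂[p,q] = q − p.
The resulting 7×18 matrix has rank 6, and its Smith normal form has invariant factors (1,1,1,1,1,1).

The boundary map ∂_2: C_2 → C_1 sends each 2-simplex [p,q,r] to [q,r] − [p,r] + [p,q]. For instance
  ∂[v_1,v_2,v_4] = [v_2,v_4] − [v_1,v_4] + [v_1,v_2],
  ∂[v_2,v_3,v_5] = [v_3,v_5] − [v_2,v_5] + [v_2,v_3].
This gives a 18×12 integer matrix of rank 12; reducing to Smith normal form yields diagonal entries (1,1,1,1,1,1,1,1,1,1,1,2).

From H_k ≅ ker(∂_k) / im(∂_{k+1}) we obtain:

  H_0: rank C_0 − rank ∂_1 = 7 − 6 = 1, and the invariant factors of ∂_1 are all 1, so H_0 ≅ Z.
  H_1: rank ker ∂_1 − rank ∂_2 = (18 − 6) − 12 = 0, and ∂_2 has invariant factor 2 > 1, so H_1 ≅ Z_2.
  H_2: rank ker ∂_2 − rank ∂_3 = (12 − 12) − 0 = 0, and there is no ∂_3, so H_2 ≅ 0.

(K is a triangulation of the real projective plane RP^2.)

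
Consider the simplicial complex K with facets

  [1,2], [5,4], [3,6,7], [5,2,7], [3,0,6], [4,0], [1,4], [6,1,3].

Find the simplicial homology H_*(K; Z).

K has 8 vertices, 14 edges, 4 triangles.
rank ∂_0 = 0, rank ∂_1 = 7 ⇒ b_0 = 8 − 0 − 7 = 1; all invariant factors of ∂_1 are 1 so no torsion. So H_0 ≅ Z.
rank ∂_1 = 7, rank ∂_2 = 4 ⇒ b_1 = 14 − 7 − 4 = 3; all invariant factors of ∂_2 are 1 so no torsion. So H_1 ≅ Z^3.
rank ∂_2 = 4, rank ∂_3 = 0 ⇒ b_2 = 4 − 4 − 0 = 0. So H_2 ≅ 0.

H_0 = Z,  H_1 = Z^3,  H_2 = 0.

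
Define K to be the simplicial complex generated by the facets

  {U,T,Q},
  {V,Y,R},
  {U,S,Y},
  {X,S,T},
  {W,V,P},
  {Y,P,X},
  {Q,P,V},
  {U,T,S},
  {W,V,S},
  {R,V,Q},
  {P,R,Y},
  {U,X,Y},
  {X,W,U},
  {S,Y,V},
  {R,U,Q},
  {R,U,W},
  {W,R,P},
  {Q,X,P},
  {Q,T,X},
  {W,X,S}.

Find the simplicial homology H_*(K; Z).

H_0 ≅ Z,  H_1 ≅ Z ⊕ Z/2,  H_2 = 0.

Fix the vertex order P < Q < R < S < T < U < V < W < X < Y and write every simplex with vertices in increasing order. Then dim K = 2 and the simplices of K are:

  0-simplices (10): P, Q, R, S, T, U, V, W, X, Y
  1-simplices (30): PQ, PR, PV, PW, PX, PY, QR, QT, QU, QV, QX, RU, RV, RW, RY, ST, SU, SV, SW, SX, SY, TU, TX, UW, UX, UY, VW, VY, WX, XY
  2-simplices (20): PQV, PQX, PRW, PRY, PVW, PXY, QRU, QRV, QTU, QTX, RUW, RVY, STU, STX, SUY, SVW, SVY, SWX, UWX, UXY

Hence C_0 ≅ Z^10, C_1 ≅ Z^30, C_2 ≅ Z^20.

Boundary ∂_1: C_1 → C_0 maps an edge to its endpoints' difference, ∂[p,q] = q − p. For instance
  ∂PX = X − P.
The resulting 10×30 matrix has rank 9, and its Smith normal form has invariant factors (1,1,1,1,1,1,1,1,1).

The boundary map ∂_2: C_2 → C_1 sends each 2-simplex [p,q,r] to [q,r] − [p,r] + [p,q]. For instance
  ∂PQV = QV − PV + PQ,
  ∂SUY = UY − SY + SU.
As a 30×20 matrix over Z this has rank 20, with invariant factors (1,1,1,1,1,1,1,1,1,1,1,1,1,1,1,1,1,1,1,2).

From H_k ≅ ker(∂_k) / im(∂_{k+1}) we obtain:

  H_0: rank C_0 − rank ∂_1 = 10 − 9 = 1, and the invariant factors of ∂_1 are all 1, so H_0 ≅ Z.
  H_1: rank ker ∂_1 − rank ∂_2 = (30 − 9) − 20 = 1, and ∂_2 has invariant factor 2 > 1, so H_1 ≅ Z ⊕ Z/2.
  H_2: rank ker ∂_2 − rank ∂_3 = (20 − 20) − 0 = 0, and there is no ∂_3, so H_2 ≅ 0.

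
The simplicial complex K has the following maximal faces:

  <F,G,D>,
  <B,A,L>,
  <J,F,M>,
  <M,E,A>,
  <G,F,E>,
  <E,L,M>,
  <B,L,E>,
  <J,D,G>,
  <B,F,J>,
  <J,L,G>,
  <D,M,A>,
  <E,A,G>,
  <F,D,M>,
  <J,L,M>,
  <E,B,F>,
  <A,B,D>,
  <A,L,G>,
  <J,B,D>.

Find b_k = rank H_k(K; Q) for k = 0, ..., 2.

Order the vertices as A < B < D < E < F < G < J < L < M. Listing each simplex with vertices in this order, K has dimension 2 with simplices:

  0-simplices (9): A, B, D, E, F, G, J, L, M
  1-simplices (27): AB, AD, AE, AG, AL, AM, BD, BE, BF, BJ, BL, DF, DG, DJ, DM, EF, EG, EL, EM, FG, FJ, FM, GJ, GL, JL, JM, LM
  2-simplices (18): ABD, ABL, ADM, AEG, AEM, AGL, BDJ, BEF, BEL, BFJ, DFG, DFM, DGJ, EFG, ELM, FJM, GJL, JLM

giving chain groups C_0 ≅ Z^9, C_1 ≅ Z^27, C_2 ≅ Z^18.

∂_1: C_1 → C_0 sends each edge [p,q] (with p < q) to q − p. For instance
  ∂JM = M − J.
The 9×27 boundary matrix has rank 8 and Smith normal form diag(1,1,1,1,1,1,1,1).

Boundary ∂_2: C_2 → C_1 acts by ∂[p,q,r] = [q,r] − [p,r] + [p,q]. For instance
  ∂AEG = EG − AG + AE,
  ∂ABL = BL − AL + AB.
The resulting 27×18 matrix has rank 18, and its Smith normal form has invariant factors (1,1,1,1,1,1,1,1,1,1,1,1,1,1,1,1,1,2).

From H_k ≅ ker(∂_k) / im(∂_{k+1}) we obtain:

  H_0: rank C_0 − rank ∂_1 = 9 − 8 = 1, and the invariant factors of ∂_1 are all 1, so H_0 = Z.
  H_1: rank ker ∂_1 − rank ∂_2 = (27 − 8) − 18 = 1, and ∂_2 has invariant factor 2 > 1, so H_1 = Z ⊕ Z/2.
  H_2: rank ker ∂_2 − rank ∂_3 = (18 − 18) − 0 = 0, and there is no ∂_3, so H_2 = 0.

As a check, the Euler characteristic is 9 − 27 + 18 = 0, which agrees with 1 − 1 + 0 = 0.

Hence the Betti numbers are b_0 = 1, b_1 = 1, b_2 = 0.

b_0 = 1, b_1 = 1, b_2 = 0.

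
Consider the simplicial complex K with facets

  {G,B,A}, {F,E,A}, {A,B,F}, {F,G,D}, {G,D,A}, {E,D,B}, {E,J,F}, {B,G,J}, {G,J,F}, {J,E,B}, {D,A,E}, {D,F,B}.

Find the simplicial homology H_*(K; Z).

Take the total order A < B < D < E < F < G < J on the vertex set. Then K (dimension 2) consists of the simplices:

  0-simplices (7): A, B, D, E, F, G, J
  1-simplices (18): AB, AD, AE, AF, AG, BD, BE, BF, BG, BJ, DE, DF, DG, EF, EJ, FG, FJ, GJ
  2-simplices (12): ABF, ABG, ADE, ADG, AEF, BDE, BDF, BEJ, BGJ, DFG, EFJ, FGJ

so the chain groups are C_0 ≅ Z^7, C_1 ≅ Z^18, C_2 ≅ Z^12.

∂_1: C_1 → C_0 maps an edge to its endpoints' difference, ∂[p,q] = q − p. For instance
  ∂FJ = J − F.
As a 7×18 matrix over Z this has rank 6, with invariant factors (1,1,1,1,1,1).

The boundary map ∂_2: C_2 → C_1 maps a triangle to the signed sum of its edges. For instance
  ∂FGJ = GJ − FJ + FG,
  ∂AEF = EF − AF + AE.
The 18×12 boundary matrix has rank 12 and Smith normal form diag(1,1,1,1,1,1,1,1,1,1,1,2).

Computing H_k = (kernel of ∂_k) / (image of ∂_{k+1}):

  H_0: rank C_0 − rank ∂_1 = 7 − 6 = 1, and the invariant factors of ∂_1 are all 1, so H_0 ≅ Z.
  H_1: rank ker ∂_1 − rank ∂_2 = (18 − 6) − 12 = 0, and ∂_2 has invariant factor 2 > 1, so H_1 ≅ Z/2.
  H_2: rank ker ∂_2 − rank ∂_3 = (12 − 12) − 0 = 0, and there is no ∂_3, so H_2 ≅ 0.

As a check, the Euler characteristic is 7 − 18 + 12 = 1, which agrees with 1 − 0 + 0 = 1.
(K is a triangulation of the real projective plane RP^2.)

H_0 ≅ Z,  H_1 ≅ Z/2,  H_2 = 0.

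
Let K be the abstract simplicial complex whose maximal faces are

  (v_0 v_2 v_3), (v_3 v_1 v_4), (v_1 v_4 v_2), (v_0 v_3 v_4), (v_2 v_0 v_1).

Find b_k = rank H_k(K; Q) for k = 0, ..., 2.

b_0 = 1, b_1 = 1, b_2 = 0.

Fix the vertex order v_0 < v_1 < v_2 < v_3 < v_4 and write every simplex with vertices in increasing order. Then dim K = 2 and the simplices of K are:

  0-simplices (5): [v_0], [v_1], [v_2], [v_3], [v_4]
  1-simplices (10): [v_0,v_1], [v_0,v_2], [v_0,v_3], [v_0,v_4], [v_1,v_2], [v_1,v_3], [v_1,v_4], [v_2,v_3], [v_2,v_4], [v_3,v_4]
  2-simplices (5): [v_0,v_1,v_2], [v_0,v_2,v_3], [v_0,v_3,v_4], [v_1,v_2,v_4], [v_1,v_3,v_4]

giving chain groups C_0 ≅ Z^5, C_1 ≅ Z^10, C_2 ≅ Z^5.

∂_1: C_1 → C_0 maps an edge to its endpoints' difference, ∂[p,q] = q − p. For instance
  ∂[v_0,v_2] = [v_2] − [v_0].
The resulting 5×10 matrix has rank 4, and its Smith normal form has invariant factors (1,1,1,1).

∂_2: C_2 → C_1 maps a triangle to the signed sum of its edges. For instance
  ∂[v_0,v_2,v_3] = [v_2,v_3] − [v_0,v_3] + [v_0,v_2],
  ∂[v_1,v_2,v_4] = [v_2,v_4] − [v_1,v_4] + [v_1,v_2].
The 10×5 boundary matrix has rank 5 and Smith normal form diag(1,1,1,1,1).

Now H_k = ker ∂_k / im ∂_{k+1}, so:

  H_0: rank C_0 − rank ∂_1 = 5 − 4 = 1, and the invariant factors of ∂_1 are all 1, so H_0 ≅ Z.
  H_1: rank ker ∂_1 − rank ∂_2 = (10 − 4) − 5 = 1, and the invariant factors of ∂_2 are all 1, so H_1 ≅ Z.
  H_2: rank ker ∂_2 − rank ∂_3 = (5 − 5) − 0 = 0, and there is no ∂_3, so H_2 ≅ 0.

As a check, the Euler characteristic is 5 − 10 + 5 = 0, which agrees with 1 − 1 + 0 = 0.

Hence the Betti numbers are b_0 = 1, b_1 = 1, b_2 = 0.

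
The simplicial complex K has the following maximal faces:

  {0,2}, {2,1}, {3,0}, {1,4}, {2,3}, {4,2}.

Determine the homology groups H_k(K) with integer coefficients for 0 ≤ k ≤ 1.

Take the total order 0 < 1 < 2 < 3 < 4 on the vertex set. Then K (dimension 1) consists of the simplices:

  0-simplices (5): [0], [1], [2], [3], [4]
  1-simplices (6): [0,2], [0,3], [1,2], [1,4], [2,3], [2,4]

so the chain groups are C_0 ≅ Z^5, C_1 ≅ Z^6.

∂_1: C_1 → C_0 maps an edge to its endpoints' difference, ∂[p,q] = q − p.
As a 5×6 matrix over Z this has rank 4, with invariant factors (1,1,1,1).

Now H_k = ker ∂_k / im ∂_{k+1}, so:

  H_0: rank C_0 − rank ∂_1 = 5 − 4 = 1, and the invariant factors of ∂_1 are all 1, so H_0 = Z.
  H_1: rank ker ∂_1 − rank ∂_2 = (6 − 4) − 0 = 2, and there is no ∂_2, so H_1 = Z^2.

H_0 ≅ Z,  H_1 ≅ Z^2.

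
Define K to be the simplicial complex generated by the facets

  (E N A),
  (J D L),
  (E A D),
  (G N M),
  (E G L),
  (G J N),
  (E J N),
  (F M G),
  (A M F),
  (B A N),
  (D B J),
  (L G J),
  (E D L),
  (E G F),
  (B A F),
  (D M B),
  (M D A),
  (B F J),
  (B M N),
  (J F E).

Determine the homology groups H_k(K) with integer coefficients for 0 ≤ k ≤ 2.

H_0 = Z,  H_1 = Z ⊕ Z_2,  H_2 = 0.

Order the vertices as A < B < D < E < F < G < J < L < M < N. Listing each simplex with vertices in this order, K has dimension 2 with simplices:

  0-simplices (10): A, B, D, E, F, G, J, L, M, N
  1-simplices (30): AB, AD, AE, AF, AM, AN, BD, BF, BJ, BM, BN, DE, DJ, DL, DM, EF, EG, EJ, EL, EN, FG, FJ, FM, GJ, GL, GM, GN, JL, JN, MN
  2-simplices (20): ABF, ABN, ADE, ADM, AEN, AFM, BDJ, BDM, BFJ, BMN, DEL, DJL, EFG, EFJ, EGL, EJN, FGM, GJL, GJN, GMN

Hence C_0 ≅ Z^10, C_1 ≅ Z^30, C_2 ≅ Z^20.

The boundary map ∂_1: C_1 → C_0 is given by ∂[p,q] = [q] − [p]. For instance
  ∂AE = E − A.
This gives a 10×30 integer matrix of rank 9; reducing to Smith normal form yields diagonal entries (1,1,1,1,1,1,1,1,1).

Boundary ∂_2: C_2 → C_1 sends each 2-simplex [p,q,r] to [q,r] − [p,r] + [p,q]. For instance
  ∂GJN = JN − GN + GJ,
  ∂EJN = JN − EN + EJ.
The 30×20 boundary matrix has rank 20 and Smith normal form diag(1,1,1,1,1,1,1,1,1,1,1,1,1,1,1,1,1,1,1,2).

Now H_k = ker ∂_k / im ∂_{k+1}, so:

  H_0: rank C_0 − rank ∂_1 = 10 − 9 = 1, and the invariant factors of ∂_1 are all 1, so H_0 = Z.
  H_1: rank ker ∂_1 − rank ∂_2 = (30 − 9) − 20 = 1, and ∂_2 has invariant factor 2 > 1, so H_1 = Z ⊕ Z_2.
  H_2: rank ker ∂_2 − rank ∂_3 = (20 − 20) − 0 = 0, and there is no ∂_3, so H_2 = 0.

As a check, the Euler characteristic is 10 − 30 + 20 = 0, which agrees with 1 − 1 + 0 = 0.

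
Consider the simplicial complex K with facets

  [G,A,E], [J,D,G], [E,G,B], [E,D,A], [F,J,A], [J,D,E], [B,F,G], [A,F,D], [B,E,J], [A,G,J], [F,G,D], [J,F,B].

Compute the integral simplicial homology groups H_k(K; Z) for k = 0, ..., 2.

H_0 ≅ Z,  H_1 ≅ Z/2,  H_2 = 0.

Take the total order A < B < D < E < F < G < J on the vertex set. Then K (dimension 2) consists of the simplices:

  0-simplices (7): A, B, D, E, F, G, J
  1-simplices (18): AD, AE, AF, AG, AJ, BE, BF, BG, BJ, DE, DF, DG, DJ, EG, EJ, FG, FJ, GJ
  2-simplices (12): ADE, ADF, AEG, AFJ, AGJ, BEG, BEJ, BFG, BFJ, DEJ, DFG, DGJ

Hence C_0 ≅ Z^7, C_1 ≅ Z^18, C_2 ≅ Z^12.

Boundary ∂_1: C_1 → C_0 is given by ∂[p,q] = [q] − [p].
As a 7×18 matrix over Z this has rank 6, with invariant factors (1,1,1,1,1,1).

∂_2: C_2 → C_1 sends each 2-simplex [p,q,r] to [q,r] − [p,r] + [p,q]. For instance
  ∂BFG = FG − BG + BF,
  ∂BFJ = FJ − BJ + BF.
The resulting 18×12 matrix has rank 12, and its Smith normal form has invariant factors (1,1,1,1,1,1,1,1,1,1,1,2).

From H_k ≅ ker(∂_k) / im(∂_{k+1}) we obtain:

  H_0: rank C_0 − rank ∂_1 = 7 − 6 = 1, and the invariant factors of ∂_1 are all 1, so H_0 ≅ Z.
  H_1: rank ker ∂_1 − rank ∂_2 = (18 − 6) − 12 = 0, and ∂_2 has invariant factor 2 > 1, so H_1 ≅ Z/2.
  H_2: rank ker ∂_2 − rank ∂_3 = (12 − 12) − 0 = 0, and there is no ∂_3, so H_2 ≅ 0.

As a check, the Euler characteristic is 7 − 18 + 12 = 1, which agrees with 1 − 0 + 0 = 1.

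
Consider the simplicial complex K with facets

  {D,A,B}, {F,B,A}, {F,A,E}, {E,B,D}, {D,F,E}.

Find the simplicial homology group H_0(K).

Fix the vertex order A < B < D < E < F and write every simplex with vertices in increasing order. Then dim K = 2 and the simplices of K are:

  0-simplices (5): A, B, D, E, F
  1-simplices (10): AB, AD, AE, AF, BD, BE, BF, DE, DF, EF
  2-simplices (5): ABD, ABF, AEF, BDE, DEF

so the chain groups are C_0 ≅ Z^5, C_1 ≅ Z^10, C_2 ≅ Z^5.

The boundary map ∂_1: C_1 → C_0 sends each edge [p,q] (with p < q) to q − p. For instance
  ∂BE = E − B.
As a 5×10 matrix over Z this has rank 4, with invariant factors (1,1,1,1).

Boundary ∂_2: C_2 → C_1 acts by ∂[p,q,r] = [q,r] − [p,r] + [p,q]. For instance
  ∂DEF = EF − DF + DE,
  ∂AEF = EF − AF + AE.
As a 10×5 matrix over Z this has rank 5, with invariant factors (1,1,1,1,1).

Now H_k = ker ∂_k / im ∂_{k+1}, so:

  H_0: rank C_0 − rank ∂_1 = 5 − 4 = 1, and the invariant factors of ∂_1 are all 1, so H_0 ≅ Z.

H_0 = Z.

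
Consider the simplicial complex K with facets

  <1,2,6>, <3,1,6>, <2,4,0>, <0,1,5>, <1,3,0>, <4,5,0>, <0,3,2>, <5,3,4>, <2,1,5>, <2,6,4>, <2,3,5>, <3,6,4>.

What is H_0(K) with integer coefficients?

H_0 ≅ Z.

Fix the vertex order 0 < 1 < 2 < 3 < 4 < 5 < 6 and write every simplex with vertices in increasing order. Then dim K = 2 and the simplices of K are:

  0-simplices (7): [0], [1], [2], [3], [4], [5], [6]
  1-simplices (18): [0,1], [0,2], [0,3], [0,4], [0,5], [1,2], [1,3], [1,5], [1,6], [2,3], [2,4], [2,5], [2,6], [3,4], [3,5], [3,6], [4,5], [4,6]
  2-simplices (12): [0,1,3], [0,1,5], [0,2,3], [0,2,4], [0,4,5], [1,2,5], [1,2,6], [1,3,6], [2,3,5], [2,4,6], [3,4,5], [3,4,6]

giving chain groups C_0 ≅ Z^7, C_1 ≅ Z^18, C_2 ≅ Z^12.

∂_1: C_1 → C_0 sends each edge [p,q] (with p < q) to q − p. For instance
  ∂[0,3] = [3] − [0].
The 7×18 boundary matrix has rank 6 and Smith normal form diag(1,1,1,1,1,1).

∂_2: C_2 → C_1 acts by ∂[p,q,r] = [q,r] − [p,r] + [p,q]. For instance
  ∂[0,2,4] = [2,4] − [0,4] + [0,2],
  ∂[0,2,3] = [2,3] − [0,3] + [0,2].
The resulting 18×12 matrix has rank 12, and its Smith normal form has invariant factors (1,1,1,1,1,1,1,1,1,1,1,2).

Computing H_k = (kernel of ∂_k) / (image of ∂_{k+1}):

  H_0: rank C_0 − rank ∂_1 = 7 − 6 = 1, and the invariant factors of ∂_1 are all 1, so H_0 ≅ Z.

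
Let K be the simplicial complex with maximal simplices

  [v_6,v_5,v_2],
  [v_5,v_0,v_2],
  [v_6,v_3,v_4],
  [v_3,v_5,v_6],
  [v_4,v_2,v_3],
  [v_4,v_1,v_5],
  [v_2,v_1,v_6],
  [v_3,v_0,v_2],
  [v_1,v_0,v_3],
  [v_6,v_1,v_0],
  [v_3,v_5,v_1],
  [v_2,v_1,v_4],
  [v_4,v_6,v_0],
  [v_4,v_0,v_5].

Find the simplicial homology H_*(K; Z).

H_0 ≅ Z,  H_1 ≅ Z^2,  H_2 ≅ Z.

We work with the vertex ordering v_0 < v_1 < v_2 < v_3 < v_4 < v_5 < v_6. The simplices of K, each written with vertices in increasing order, are:

  0-simplices (7): [v_0], [v_1], [v_2], [v_3], [v_4], [v_5], [v_6]
  1-simplices (21): (21 of them)
  2-simplices (14): (14 of them)

giving chain groups C_0 ≅ Z^7, C_1 ≅ Z^21, C_2 ≅ Z^14.

The boundary map ∂_1: C_1 → C_0 maps an edge to its endpoints' difference, ∂[p,q] = q − p. For instance
  ∂[v_1,v_6] = [v_6] − [v_1].
The resulting 7×21 matrix has rank 6, and its Smith normal form has invariant factors (1,1,1,1,1,1).

Boundary ∂_2: C_2 → C_1 maps a triangle to the signed sum of its edges. For instance
  ∂[v_0,v_1,v_6] = [v_1,v_6] − [v_0,v_6] + [v_0,v_1],
  ∂[v_2,v_5,v_6] = [v_5,v_6] − [v_2,v_6] + [v_2,v_5].
The 21×14 boundary matrix has rank 13 and Smith normal form diag(1,1,1,1,1,1,1,1,1,1,1,1,1).

Reading off H_k = ker ∂_k / im ∂_{k+1}:

  H_0: rank C_0 − rank ∂_1 = 7 − 6 = 1, and the invariant factors of ∂_1 are all 1, so H_0 ≅ Z.
  H_1: rank ker ∂_1 − rank ∂_2 = (21 − 6) − 13 = 2, and the invariant factors of ∂_2 are all 1, so H_1 ≅ Z^2.
  H_2: rank ker ∂_2 − rank ∂_3 = (14 − 13) − 0 = 1, and there is no ∂_3, so H_2 ≅ Z.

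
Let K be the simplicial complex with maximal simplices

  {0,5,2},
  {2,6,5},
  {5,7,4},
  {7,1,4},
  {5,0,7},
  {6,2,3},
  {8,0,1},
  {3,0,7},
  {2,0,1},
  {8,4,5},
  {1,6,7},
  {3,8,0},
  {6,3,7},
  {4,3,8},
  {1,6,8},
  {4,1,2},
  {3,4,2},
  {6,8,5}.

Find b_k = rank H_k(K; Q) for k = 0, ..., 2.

b_0 = 1, b_1 = 2, b_2 = 1.

Take the total order 0 < 1 < 2 < 3 < 4 < 5 < 6 < 7 < 8 on the vertex set. Then K (dimension 2) consists of the simplices:

  0-simplices (9): [0], [1], [2], [3], [4], [5], [6], [7], [8]
  1-simplices (27): (27 of them)
  2-simplices (18): [0,1,2], [0,1,8], [0,2,5], [0,3,7], [0,3,8], [0,5,7], [1,2,4], [1,4,7], [1,6,7], [1,6,8], [2,3,4], [2,3,6], [2,5,6], [3,4,8], [3,6,7], [4,5,7], [4,5,8], [5,6,8]

giving chain groups C_0 ≅ Z^9, C_1 ≅ Z^27, C_2 ≅ Z^18.

The boundary map ∂_1: C_1 → C_0 sends each edge [p,q] (with p < q) to q − p. For instance
  ∂[0,5] = [5] − [0].
The 9×27 boundary matrix has rank 8 and Smith normal form diag(1,1,1,1,1,1,1,1).

The boundary map ∂_2: C_2 → C_1 maps a triangle to the signed sum of its edges. For instance
  ∂[1,6,7] = [6,7] − [1,7] + [1,6],
  ∂[1,6,8] = [6,8] − [1,8] + [1,6].
The 27×18 boundary matrix has rank 17 and Smith normal form diag(1,1,1,1,1,1,1,1,1,1,1,1,1,1,1,1,1).

From H_k ≅ ker(∂_k) / im(∂_{k+1}) we obtain:

  H_0: rank C_0 − rank ∂_1 = 9 − 8 = 1, and the invariant factors of ∂_1 are all 1, so H_0 = Z.
  H_1: rank ker ∂_1 − rank ∂_2 = (27 − 8) − 17 = 2, and the invariant factors of ∂_2 are all 1, so H_1 = Z^2.
  H_2: rank ker ∂_2 − rank ∂_3 = (18 − 17) − 0 = 1, and there is no ∂_3, so H_2 = Z.

Hence the Betti numbers are b_0 = 1, b_1 = 2, b_2 = 1.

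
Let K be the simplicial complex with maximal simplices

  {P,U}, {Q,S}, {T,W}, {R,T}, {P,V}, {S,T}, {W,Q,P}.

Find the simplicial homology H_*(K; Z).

Take the total order P < Q < R < S < T < U < V < W on the vertex set. Then K (dimension 2) consists of the simplices:

  0-simplices (8): P, Q, R, S, T, U, V, W
  1-simplices (9): PQ, PU, PV, PW, QS, QW, RT, ST, TW
  2-simplices (1): PQW

so the chain groups are C_0 ≅ Z^8, C_1 ≅ Z^9, C_2 ≅ Z^1.

∂_1: C_1 → C_0 is given by ∂[p,q] = [q] − [p]. For instance
  ∂QW = W − Q.
The resulting 8×9 matrix has rank 7, and its Smith normal form has invariant factors (1,1,1,1,1,1,1).

Boundary ∂_2: C_2 → C_1 acts by ∂[p,q,r] = [q,r] − [p,r] + [p,q]. For instance
  ∂PQW = QW − PW + PQ.
The resulting 9×1 matrix has rank 1, and its Smith normal form has invariant factors (1).

Reading off H_k = ker ∂_k / im ∂_{k+1}:

  H_0: rank C_0 − rank ∂_1 = 8 − 7 = 1, and the invariant factors of ∂_1 are all 1, so H_0 ≅ Z.
  H_1: rank ker ∂_1 − rank ∂_2 = (9 − 7) − 1 = 1, and the invariant factors of ∂_2 are all 1, so H_1 ≅ Z.
  H_2: rank ker ∂_2 − rank ∂_3 = (1 − 1) − 0 = 0, and there is no ∂_3, so H_2 ≅ 0.

As a check, the Euler characteristic is 8 − 9 + 1 = 0, which agrees with 1 − 1 + 0 = 0.

H_0 = Z,  H_1 = Z,  H_2 = 0.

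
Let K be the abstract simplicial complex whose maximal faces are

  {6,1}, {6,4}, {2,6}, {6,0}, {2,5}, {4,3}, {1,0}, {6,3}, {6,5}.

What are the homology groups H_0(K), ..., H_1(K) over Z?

H_0 = Z,  H_1 = Z^3.

Order the vertices as 0 < 1 < 2 < 3 < 4 < 5 < 6. Listing each simplex with vertices in this order, K has dimension 1 with simplices:

  0-simplices (7): [0], [1], [2], [3], [4], [5], [6]
  1-simplices (9): [0,1], [0,6], [1,6], [2,5], [2,6], [3,4], [3,6], [4,6], [5,6]

giving chain groups C_0 ≅ Z^7, C_1 ≅ Z^9.

The boundary map ∂_1: C_1 → C_0 sends each edge [p,q] (with p < q) to q − p.
As a 7×9 matrix over Z this has rank 6, with invariant factors (1,1,1,1,1,1).

Reading off H_k = ker ∂_k / im ∂_{k+1}:

  H_0: rank C_0 − rank ∂_1 = 7 − 6 = 1, and the invariant factors of ∂_1 are all 1, so H_0 = Z.
  H_1: rank ker ∂_1 − rank ∂_2 = (9 − 6) − 0 = 3, and there is no ∂_2, so H_1 = Z^3.

As a check, the Euler characteristic is 7 − 9 = -2, which agrees with 1 − 3 = -2.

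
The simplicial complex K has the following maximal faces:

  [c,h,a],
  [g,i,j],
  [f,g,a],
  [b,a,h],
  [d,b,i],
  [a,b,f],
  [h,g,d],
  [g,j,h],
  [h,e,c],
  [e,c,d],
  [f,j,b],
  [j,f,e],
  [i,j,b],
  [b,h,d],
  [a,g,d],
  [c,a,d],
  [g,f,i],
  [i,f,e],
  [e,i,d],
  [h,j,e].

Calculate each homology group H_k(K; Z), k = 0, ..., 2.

H_0 ≅ Z,  H_1 ≅ Z ⊕ Z/2Z,  H_2 = 0.

We work with the vertex ordering a < b < c < d < e < f < g < h < i < j. The simplices of K, each written with vertices in increasing order, are:

  0-simplices (10): a, b, c, d, e, f, g, h, i, j
  1-simplices (30): ab, ac, ad, af, ag, ah, bd, bf, bh, bi, bj, cd, ce, ch, de, dg, dh, di, ef, eh, ei, ej, fg, fi, fj, gh, gi, gj, hj, ij
  2-simplices (20): abf, abh, acd, ach, adg, afg, bdh, bdi, bfj, bij, cde, ceh, dei, dgh, efi, efj, ehj, fgi, ghj, gij

so the chain groups are C_0 ≅ Z^10, C_1 ≅ Z^30, C_2 ≅ Z^20.

The boundary map ∂_1: C_1 → C_0 is given by ∂[p,q] = [q] − [p].
This gives a 10×30 integer matrix of rank 9; reducing to Smith normal form yields diagonal entries (1,1,1,1,1,1,1,1,1).

Boundary ∂_2: C_2 → C_1 sends each 2-simplex [p,q,r] to [q,r] − [p,r] + [p,q]. For instance
  ∂gij = ij − gj + gi,
  ∂abf = bf − af + ab.
The 30×20 boundary matrix has rank 20 and Smith normal form diag(1,1,1,1,1,1,1,1,1,1,1,1,1,1,1,1,1,1,1,2).

From H_k ≅ ker(∂_k) / im(∂_{k+1}) we obtain:

  H_0: rank C_0 − rank ∂_1 = 10 − 9 = 1, and the invariant factors of ∂_1 are all 1, so H_0 ≅ Z.
  H_1: rank ker ∂_1 − rank ∂_2 = (30 − 9) − 20 = 1, and ∂_2 has invariant factor 2 > 1, so H_1 ≅ Z ⊕ Z/2Z.
  H_2: rank ker ∂_2 − rank ∂_3 = (20 − 20) − 0 = 0, and there is no ∂_3, so H_2 ≅ 0.

(K is a triangulation of the Klein bottle.)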